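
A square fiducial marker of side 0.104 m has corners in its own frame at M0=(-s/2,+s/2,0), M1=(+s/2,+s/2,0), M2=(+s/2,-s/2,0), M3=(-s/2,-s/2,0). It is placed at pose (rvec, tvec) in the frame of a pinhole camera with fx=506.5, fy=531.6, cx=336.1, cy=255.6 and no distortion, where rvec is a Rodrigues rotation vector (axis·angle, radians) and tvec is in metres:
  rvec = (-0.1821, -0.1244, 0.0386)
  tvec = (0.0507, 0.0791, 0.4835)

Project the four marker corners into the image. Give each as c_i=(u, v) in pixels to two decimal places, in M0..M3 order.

Intrinsics K: fx=506.5, fy=531.6, cx=336.1, cy=255.6
Marker side s = 0.104 m; corners in marker frame (Z=0):
  M0 = (-0.0520, +0.0520, 0)
  M1 = (+0.0520, +0.0520, 0)
  M2 = (+0.0520, -0.0520, 0)
  M3 = (-0.0520, -0.0520, 0)
rvec = (-0.1821, -0.1244, 0.0386), |rvec| = θ = 0.22389 rad = 12.828°
Rodrigues: sinθ=0.22202, 1−cosθ=0.02496; R = I + sinθ·[k]× + (1−cosθ)·[k]×²:
    [+0.99155 -0.02700 -0.12686]
    [+0.04956 +0.98275 +0.17819]
    [+0.11986 -0.18297 +0.97578]
t = (0.0507, 0.0791, 0.4835) m
M0: Pc = R·M0+t = (-0.00226, +0.12763, +0.46775); u = 506.5·(-0.00226)/0.46775 + 336.1 = 333.6477, v = 531.6·(+0.12763)/0.46775 + 255.6 = 400.6466
M1: Pc = R·M1+t = (+0.10086, +0.13278, +0.48022); u = 506.5·(+0.10086)/0.48022 + 336.1 = 442.4766, v = 531.6·(+0.13278)/0.48022 + 255.6 = 402.5868
M2: Pc = R·M2+t = (+0.10366, +0.03057, +0.49925); u = 506.5·(+0.10366)/0.49925 + 336.1 = 441.2706, v = 531.6·(+0.03057)/0.49925 + 255.6 = 288.1554
M3: Pc = R·M3+t = (+0.00054, +0.02542, +0.48678); u = 506.5·(+0.00054)/0.48678 + 336.1 = 336.6652, v = 531.6·(+0.02542)/0.48678 + 255.6 = 283.3606

c0=(333.65, 400.65) c1=(442.48, 402.59) c2=(441.27, 288.16) c3=(336.67, 283.36)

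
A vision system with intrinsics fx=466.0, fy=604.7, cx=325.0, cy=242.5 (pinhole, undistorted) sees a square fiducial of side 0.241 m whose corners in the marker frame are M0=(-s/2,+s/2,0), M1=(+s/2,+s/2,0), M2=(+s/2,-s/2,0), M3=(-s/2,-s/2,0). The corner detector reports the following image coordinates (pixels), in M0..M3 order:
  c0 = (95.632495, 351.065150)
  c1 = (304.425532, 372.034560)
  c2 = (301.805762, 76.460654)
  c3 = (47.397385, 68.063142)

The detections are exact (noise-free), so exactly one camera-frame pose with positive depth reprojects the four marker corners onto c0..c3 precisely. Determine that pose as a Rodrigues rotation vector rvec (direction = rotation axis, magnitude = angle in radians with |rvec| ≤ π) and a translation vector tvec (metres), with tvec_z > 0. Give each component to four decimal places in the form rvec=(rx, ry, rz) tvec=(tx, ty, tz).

rvec=(0.4069, 0.1149, 0.0319) tvec=(-0.1411, -0.0087, 0.4712)

Intrinsics K: fx=466.0, fy=604.7, cx=325.0, cy=242.5
Marker side s = 0.241 m; corners in marker frame (Z=0):
  M0 = (-0.1205, +0.1205, 0)
  M1 = (+0.1205, +0.1205, 0)
  M2 = (+0.1205, -0.1205, 0)
  M3 = (-0.1205, -0.1205, 0)
Detected image corners:
  c0 = (95.632495, 351.065150) px
  c1 = (304.425532, 372.034560) px
  c2 = (301.805762, 76.460654) px
  c3 = (47.397385, 68.063142) px
Planar DLT: solve 8×8 A·h = b for H (H[2,2]=1):
  H  [+909.61942 +265.72181 +185.49244]
  H  [+15.19231 +1382.24157 +231.37968]
  H  [-0.22305 +0.84174 +1.00000]
B = K⁻¹H; ‖b₁‖=2.122397, ‖b₂‖=2.122397; λ = 2/(‖b₁‖+‖b₂‖) = 0.471165, sign → tz>0 ⇒ λ=+0.471165
r₁ = λ·B[:,0] = (+0.99300,+0.05398,-0.10509); r₂ = λ·B[:,1] = (-0.00793,+0.91796,+0.39660)
r₃ = r₁×r₂ = (+0.11788,-0.39299,+0.91196); SVD([r₁ r₂ r₃]) → R = UVᵀ:
  R  [+0.99300 -0.00793 +0.11788]
  R  [+0.05398 +0.91796 -0.39299]
  R  [-0.10509 +0.39660 +0.91196]
t = (-0.14105, -0.00866, +0.47117) m
tr R = 2.822912; θ = arccos((tr R − 1)/2) = 0.423987 rad = 24.293°
axis k = ((R−Rᵀ)₃₂, (R−Rᵀ)₁₃, (R−Rᵀ)₂₁) / (2 sinθ) = (+0.959636, +0.270994, +0.075246)
rvec = θ·k = (+0.406873, +0.114898, +0.031903)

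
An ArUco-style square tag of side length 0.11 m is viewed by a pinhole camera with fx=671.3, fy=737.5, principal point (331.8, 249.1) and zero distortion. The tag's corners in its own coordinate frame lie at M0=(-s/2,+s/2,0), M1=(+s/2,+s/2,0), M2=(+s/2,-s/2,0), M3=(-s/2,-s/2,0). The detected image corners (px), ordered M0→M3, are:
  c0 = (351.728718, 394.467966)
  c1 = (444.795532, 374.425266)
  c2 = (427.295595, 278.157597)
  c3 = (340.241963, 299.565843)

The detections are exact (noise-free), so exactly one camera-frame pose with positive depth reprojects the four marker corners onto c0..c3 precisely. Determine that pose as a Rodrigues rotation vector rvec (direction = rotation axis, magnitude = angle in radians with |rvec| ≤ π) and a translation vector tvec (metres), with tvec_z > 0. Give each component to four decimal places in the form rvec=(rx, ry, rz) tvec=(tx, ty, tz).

Intrinsics K: fx=671.3, fy=737.5, cx=331.8, cy=249.1
Marker side s = 0.11 m; corners in marker frame (Z=0):
  M0 = (-0.0550, +0.0550, 0)
  M1 = (+0.0550, +0.0550, 0)
  M2 = (+0.0550, -0.0550, 0)
  M3 = (-0.0550, -0.0550, 0)
Detected image corners:
  c0 = (351.728718, 394.467966) px
  c1 = (444.795532, 374.425266) px
  c2 = (427.295595, 278.157597) px
  c3 = (340.241963, 299.565843) px
Planar DLT: solve 8×8 A·h = b for H (H[2,2]=1):
  H  [+719.08027 -90.06358 +390.16396]
  H  [-273.66896 +678.21201 +335.30955]
  H  [-0.25267 -0.56632 +1.00000]
B = K⁻¹H; ‖b₁‖=1.255408, ‖b₂‖=1.255408; λ = 2/(‖b₁‖+‖b₂‖) = 0.796554, sign → tz>0 ⇒ λ=+0.796554
r₁ = λ·B[:,0] = (+0.95273,-0.22760,-0.20126); r₂ = λ·B[:,1] = (+0.11610,+0.88489,-0.45111)
r₃ = r₁×r₂ = (+0.28077,+0.40642,+0.86948); SVD([r₁ r₂ r₃]) → R = UVᵀ:
  R  [+0.95273 +0.11610 +0.28077]
  R  [-0.22760 +0.88489 +0.40642]
  R  [-0.20126 -0.45111 +0.86948]
t = (+0.06925, +0.09311, +0.79655) m
tr R = 2.707093; θ = arccos((tr R − 1)/2) = 0.548042 rad = 31.400°
axis k = ((R−Rᵀ)₃₂, (R−Rᵀ)₁₃, (R−Rᵀ)₂₁) / (2 sinθ) = (-0.822933, +0.462590, -0.329837)
rvec = θ·k = (-0.451002, +0.253519, -0.180765)

rvec=(-0.4510, 0.2535, -0.1808) tvec=(0.0693, 0.0931, 0.7966)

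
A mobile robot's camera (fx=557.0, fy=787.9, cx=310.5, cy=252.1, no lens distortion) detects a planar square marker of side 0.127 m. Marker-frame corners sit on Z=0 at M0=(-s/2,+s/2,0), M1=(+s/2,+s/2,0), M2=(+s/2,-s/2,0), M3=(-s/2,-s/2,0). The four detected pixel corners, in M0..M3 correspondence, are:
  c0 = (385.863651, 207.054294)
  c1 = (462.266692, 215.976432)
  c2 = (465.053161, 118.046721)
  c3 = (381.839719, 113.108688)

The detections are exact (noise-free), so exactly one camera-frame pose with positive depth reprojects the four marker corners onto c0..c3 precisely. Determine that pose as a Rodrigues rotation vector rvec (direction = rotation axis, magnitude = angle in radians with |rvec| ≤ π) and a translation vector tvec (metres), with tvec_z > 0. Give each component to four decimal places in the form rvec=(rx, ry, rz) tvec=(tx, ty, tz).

rvec=(0.6677, 0.3640, -0.0171) tvec=(0.1799, -0.0981, 0.8924)

Intrinsics K: fx=557.0, fy=787.9, cx=310.5, cy=252.1
Marker side s = 0.127 m; corners in marker frame (Z=0):
  M0 = (-0.0635, +0.0635, 0)
  M1 = (+0.0635, +0.0635, 0)
  M2 = (+0.0635, -0.0635, 0)
  M3 = (-0.0635, -0.0635, 0)
Detected image corners:
  c0 = (385.863651, 207.054294) px
  c1 = (462.266692, 215.976432) px
  c2 = (465.053161, 118.046721) px
  c3 = (381.839719, 113.108688) px
Planar DLT: solve 8×8 A·h = b for H (H[2,2]=1):
  H  [+468.04045 +291.47844 +422.81697]
  H  [-6.21118 +865.40791 +165.51943]
  H  [-0.37574 +0.67484 +1.00000]
B = K⁻¹H; ‖b₁‖=1.120609, ‖b₂‖=1.120609; λ = 2/(‖b₁‖+‖b₂‖) = 0.892372, sign → tz>0 ⇒ λ=+0.892372
r₁ = λ·B[:,0] = (+0.93676,+0.10025,-0.33530); r₂ = λ·B[:,1] = (+0.13128,+0.78747,+0.60221)
r₃ = r₁×r₂ = (+0.32441,-0.60814,+0.72451); SVD([r₁ r₂ r₃]) → R = UVᵀ:
  R  [+0.93676 +0.13128 +0.32441]
  R  [+0.10025 +0.78747 -0.60814]
  R  [-0.33530 +0.60221 +0.72451]
t = (+0.17994, -0.09806, +0.89237) m
tr R = 2.448749; θ = arccos((tr R − 1)/2) = 0.760670 rad = 43.583°
axis k = ((R−Rᵀ)₃₂, (R−Rᵀ)₁₃, (R−Rᵀ)₂₁) / (2 sinθ) = (+0.877820, +0.478462, -0.022504)
rvec = θ·k = (+0.667731, +0.363951, -0.017118)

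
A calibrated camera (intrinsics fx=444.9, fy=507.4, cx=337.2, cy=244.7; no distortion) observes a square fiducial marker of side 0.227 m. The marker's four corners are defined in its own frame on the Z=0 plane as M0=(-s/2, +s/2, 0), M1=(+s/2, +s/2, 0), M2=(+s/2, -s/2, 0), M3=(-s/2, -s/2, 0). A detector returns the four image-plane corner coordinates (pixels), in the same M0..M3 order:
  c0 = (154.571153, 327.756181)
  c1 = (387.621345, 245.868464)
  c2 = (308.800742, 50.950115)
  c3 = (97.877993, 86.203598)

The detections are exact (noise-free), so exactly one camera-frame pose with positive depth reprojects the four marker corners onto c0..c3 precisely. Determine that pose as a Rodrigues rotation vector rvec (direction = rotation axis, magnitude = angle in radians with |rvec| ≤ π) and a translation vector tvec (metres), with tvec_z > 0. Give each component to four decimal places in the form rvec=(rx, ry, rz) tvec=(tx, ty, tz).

Intrinsics K: fx=444.9, fy=507.4, cx=337.2, cy=244.7
Marker side s = 0.227 m; corners in marker frame (Z=0):
  M0 = (-0.1135, +0.1135, 0)
  M1 = (+0.1135, +0.1135, 0)
  M2 = (+0.1135, -0.1135, 0)
  M3 = (-0.1135, -0.1135, 0)
Detected image corners:
  c0 = (154.571153, 327.756181) px
  c1 = (387.621345, 245.868464) px
  c2 = (308.800742, 50.950115) px
  c3 = (97.877993, 86.203598) px
Planar DLT: solve 8×8 A·h = b for H (H[2,2]=1):
  H  [+1154.75849 +143.42107 +244.22477]
  H  [-114.93960 +833.20419 +166.84889]
  H  [+0.76115 -0.67144 +1.00000]
B = K⁻¹H; ‖b₁‖=2.237559, ‖b₂‖=2.237559; λ = 2/(‖b₁‖+‖b₂‖) = 0.446916, sign → tz>0 ⇒ λ=+0.446916
r₁ = λ·B[:,0] = (+0.90217,-0.26529,+0.34017); r₂ = λ·B[:,1] = (+0.37151,+0.87860,-0.30008)
r₃ = r₁×r₂ = (-0.21927,+0.39710,+0.89120); SVD([r₁ r₂ r₃]) → R = UVᵀ:
  R  [+0.90217 +0.37151 -0.21927]
  R  [-0.26529 +0.87860 +0.39710]
  R  [+0.34017 -0.30008 +0.89120]
t = (-0.09340, -0.06857, +0.44692) m
tr R = 2.671966; θ = arccos((tr R − 1)/2) = 0.580875 rad = 33.282°
axis k = ((R−Rᵀ)₃₂, (R−Rᵀ)₁₃, (R−Rᵀ)₂₁) / (2 sinθ) = (-0.635232, -0.509732, -0.580219)
rvec = θ·k = (-0.368990, -0.296091, -0.337035)

rvec=(-0.3690, -0.2961, -0.3370) tvec=(-0.0934, -0.0686, 0.4469)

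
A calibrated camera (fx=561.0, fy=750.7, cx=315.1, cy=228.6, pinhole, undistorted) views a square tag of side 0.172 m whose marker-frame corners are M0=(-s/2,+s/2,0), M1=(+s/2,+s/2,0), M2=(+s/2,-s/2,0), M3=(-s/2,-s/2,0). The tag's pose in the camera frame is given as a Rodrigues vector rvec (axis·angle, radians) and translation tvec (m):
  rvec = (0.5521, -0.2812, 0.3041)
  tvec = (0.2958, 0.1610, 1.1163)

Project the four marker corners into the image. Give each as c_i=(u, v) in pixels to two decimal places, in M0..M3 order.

Intrinsics K: fx=561.0, fy=750.7, cx=315.1, cy=228.6
Marker side s = 0.172 m; corners in marker frame (Z=0):
  M0 = (-0.0860, +0.0860, 0)
  M1 = (+0.0860, +0.0860, 0)
  M2 = (+0.0860, -0.0860, 0)
  M3 = (-0.0860, -0.0860, 0)
rvec = (0.5521, -0.2812, 0.3041), |rvec| = θ = 0.69019 rad = 39.545°
Rodrigues: sinθ=0.63669, 1−cosθ=0.22888; R = I + sinθ·[k]× + (1−cosθ)·[k]×²:
    [+0.91758 -0.35512 -0.17873]
    [+0.20593 +0.80912 -0.55038]
    [+0.34007 +0.46821 +0.81556]
t = (0.2958, 0.1610, 1.1163) m
M0: Pc = R·M0+t = (+0.18635, +0.21287, +1.12732); u = 561.0·(+0.18635)/1.12732 + 315.1 = 407.8344, v = 750.7·(+0.21287)/1.12732 + 228.6 = 370.3559
M1: Pc = R·M1+t = (+0.34417, +0.24829, +1.18581); u = 561.0·(+0.34417)/1.18581 + 315.1 = 477.9253, v = 750.7·(+0.24829)/1.18581 + 228.6 = 385.7872
M2: Pc = R·M2+t = (+0.40525, +0.10913, +1.10528); u = 561.0·(+0.40525)/1.10528 + 315.1 = 520.7911, v = 750.7·(+0.10913)/1.10528 + 228.6 = 302.7180
M3: Pc = R·M3+t = (+0.24743, +0.07371, +1.04679); u = 561.0·(+0.24743)/1.04679 + 315.1 = 447.7032, v = 750.7·(+0.07371)/1.04679 + 228.6 = 281.4579

c0=(407.83, 370.36) c1=(477.93, 385.79) c2=(520.79, 302.72) c3=(447.70, 281.46)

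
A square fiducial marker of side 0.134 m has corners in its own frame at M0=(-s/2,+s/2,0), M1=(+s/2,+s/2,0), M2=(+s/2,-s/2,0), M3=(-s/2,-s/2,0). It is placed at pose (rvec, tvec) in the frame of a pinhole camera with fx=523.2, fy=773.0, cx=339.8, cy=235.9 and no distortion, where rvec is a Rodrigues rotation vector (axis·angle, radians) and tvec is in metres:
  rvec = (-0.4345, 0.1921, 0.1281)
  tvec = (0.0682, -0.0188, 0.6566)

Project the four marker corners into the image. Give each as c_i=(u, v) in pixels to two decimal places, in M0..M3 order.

c0=(333.27, 279.09) c1=(443.94, 294.90) c2=(452.66, 150.97) c3=(350.24, 142.24)

Intrinsics K: fx=523.2, fy=773.0, cx=339.8, cy=235.9
Marker side s = 0.134 m; corners in marker frame (Z=0):
  M0 = (-0.0670, +0.0670, 0)
  M1 = (+0.0670, +0.0670, 0)
  M2 = (+0.0670, -0.0670, 0)
  M3 = (-0.0670, -0.0670, 0)
rvec = (-0.4345, 0.1921, 0.1281), |rvec| = θ = 0.49204 rad = 28.192°
Rodrigues: sinθ=0.47242, 1−cosθ=0.11863; R = I + sinθ·[k]× + (1−cosθ)·[k]×²:
    [+0.97388 -0.16389 +0.15717]
    [+0.08209 +0.89945 +0.42924]
    [-0.21171 -0.40512 +0.88941]
t = (0.0682, -0.0188, 0.6566) m
M0: Pc = R·M0+t = (-0.00803, +0.03596, +0.64364); u = 523.2·(-0.00803)/0.64364 + 339.8 = 333.2722, v = 773.0·(+0.03596)/0.64364 + 235.9 = 279.0908
M1: Pc = R·M1+t = (+0.12247, +0.04696, +0.61527); u = 523.2·(+0.12247)/0.61527 + 339.8 = 443.9422, v = 773.0·(+0.04696)/0.61527 + 235.9 = 294.9031
M2: Pc = R·M2+t = (+0.14443, -0.07356, +0.66956); u = 523.2·(+0.14443)/0.66956 + 339.8 = 452.6596, v = 773.0·(-0.07356)/0.66956 + 235.9 = 150.9720
M3: Pc = R·M3+t = (+0.01393, -0.08456, +0.69793); u = 523.2·(+0.01393)/0.69793 + 339.8 = 350.2433, v = 773.0·(-0.08456)/0.69793 + 235.9 = 142.2402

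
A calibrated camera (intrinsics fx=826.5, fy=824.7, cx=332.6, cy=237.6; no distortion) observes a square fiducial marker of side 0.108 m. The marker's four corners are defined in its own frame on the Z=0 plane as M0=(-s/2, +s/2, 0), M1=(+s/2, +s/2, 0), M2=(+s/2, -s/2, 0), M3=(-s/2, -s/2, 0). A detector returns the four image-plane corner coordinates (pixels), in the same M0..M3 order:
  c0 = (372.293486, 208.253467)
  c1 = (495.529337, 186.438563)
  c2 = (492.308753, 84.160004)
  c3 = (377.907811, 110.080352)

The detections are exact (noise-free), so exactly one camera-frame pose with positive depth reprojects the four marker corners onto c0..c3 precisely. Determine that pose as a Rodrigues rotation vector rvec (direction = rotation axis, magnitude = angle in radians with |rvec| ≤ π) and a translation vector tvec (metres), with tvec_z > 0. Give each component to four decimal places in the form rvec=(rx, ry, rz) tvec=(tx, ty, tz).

Intrinsics K: fx=826.5, fy=824.7, cx=332.6, cy=237.6
Marker side s = 0.108 m; corners in marker frame (Z=0):
  M0 = (-0.0540, +0.0540, 0)
  M1 = (+0.0540, +0.0540, 0)
  M2 = (+0.0540, -0.0540, 0)
  M3 = (-0.0540, -0.0540, 0)
Detected image corners:
  c0 = (372.293486, 208.253467) px
  c1 = (495.529337, 186.438563) px
  c2 = (492.308753, 84.160004) px
  c3 = (377.907811, 110.080352) px
Planar DLT: solve 8×8 A·h = b for H (H[2,2]=1):
  H  [+862.03034 -313.82186 +432.78534]
  H  [-301.88285 +825.28270 +145.70606]
  H  [-0.54454 -0.69397 +1.00000]
B = K⁻¹H; ‖b₁‖=1.390404, ‖b₂‖=1.390404; λ = 2/(‖b₁‖+‖b₂‖) = 0.719215, sign → tz>0 ⇒ λ=+0.719215
r₁ = λ·B[:,0] = (+0.90774,-0.15044,-0.39164); r₂ = λ·B[:,1] = (-0.07223,+0.86352,-0.49911)
r₃ = r₁×r₂ = (+0.41327,+0.48135,+0.77298); SVD([r₁ r₂ r₃]) → R = UVᵀ:
  R  [+0.90774 -0.07223 +0.41327]
  R  [-0.15044 +0.86352 +0.48135]
  R  [-0.39164 -0.49911 +0.77298]
t = (+0.08718, -0.08014, +0.71922) m
tr R = 2.544241; θ = arccos((tr R − 1)/2) = 0.688625 rad = 39.455°
axis k = ((R−Rᵀ)₃₂, (R−Rᵀ)₁₃, (R−Rᵀ)₂₁) / (2 sinθ) = (-0.771443, +0.633316, -0.061532)
rvec = θ·k = (-0.531235, +0.436117, -0.042372)

rvec=(-0.5312, 0.4361, -0.0424) tvec=(0.0872, -0.0801, 0.7192)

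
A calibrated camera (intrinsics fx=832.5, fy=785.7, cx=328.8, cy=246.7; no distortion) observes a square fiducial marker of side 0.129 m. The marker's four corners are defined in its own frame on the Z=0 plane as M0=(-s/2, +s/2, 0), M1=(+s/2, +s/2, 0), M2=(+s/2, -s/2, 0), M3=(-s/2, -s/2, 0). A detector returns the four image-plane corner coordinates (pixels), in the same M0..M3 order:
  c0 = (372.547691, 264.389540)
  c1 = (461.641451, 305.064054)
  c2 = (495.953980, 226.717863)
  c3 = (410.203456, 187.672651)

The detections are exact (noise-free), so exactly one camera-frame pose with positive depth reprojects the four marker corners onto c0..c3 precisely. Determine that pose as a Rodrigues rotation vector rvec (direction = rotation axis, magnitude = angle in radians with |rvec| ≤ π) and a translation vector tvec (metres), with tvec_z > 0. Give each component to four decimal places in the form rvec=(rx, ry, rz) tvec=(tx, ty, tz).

rvec=(-0.3352, -0.0670, 0.4478) tvec=(0.1419, -0.0021, 1.1077)

Intrinsics K: fx=832.5, fy=785.7, cx=328.8, cy=246.7
Marker side s = 0.129 m; corners in marker frame (Z=0):
  M0 = (-0.0645, +0.0645, 0)
  M1 = (+0.0645, +0.0645, 0)
  M2 = (+0.0645, -0.0645, 0)
  M3 = (-0.0645, -0.0645, 0)
Detected image corners:
  c0 = (372.547691, 264.389540) px
  c1 = (461.641451, 305.064054) px
  c2 = (495.953980, 226.717863) px
  c3 = (410.203456, 187.672651) px
Planar DLT: solve 8×8 A·h = b for H (H[2,2]=1):
  H  [+673.67165 -409.48808 +435.41039]
  H  [+306.73853 +527.22335 +245.19973]
  H  [-0.00866 -0.30002 +1.00000]
B = K⁻¹H; ‖b₁‖=0.902772, ‖b₂‖=0.902772; λ = 2/(‖b₁‖+‖b₂‖) = 1.107700, sign → tz>0 ⇒ λ=+1.107700
r₁ = λ·B[:,0] = (+0.90016,+0.43546,-0.00959); r₂ = λ·B[:,1] = (-0.41360,+0.84764,-0.33233)
r₃ = r₁×r₂ = (-0.13658,+0.30312,+0.94311); SVD([r₁ r₂ r₃]) → R = UVᵀ:
  R  [+0.90016 -0.41360 -0.13658]
  R  [+0.43546 +0.84764 +0.30312]
  R  [-0.00959 -0.33233 +0.94311]
t = (+0.14185, -0.00212, +1.10770) m
tr R = 2.690911; θ = arccos((tr R − 1)/2) = 0.563378 rad = 32.279°
axis k = ((R−Rᵀ)₃₂, (R−Rᵀ)₁₃, (R−Rᵀ)₂₁) / (2 sinθ) = (-0.594938, -0.118894, +0.794930)
rvec = θ·k = (-0.335175, -0.066982, +0.447846)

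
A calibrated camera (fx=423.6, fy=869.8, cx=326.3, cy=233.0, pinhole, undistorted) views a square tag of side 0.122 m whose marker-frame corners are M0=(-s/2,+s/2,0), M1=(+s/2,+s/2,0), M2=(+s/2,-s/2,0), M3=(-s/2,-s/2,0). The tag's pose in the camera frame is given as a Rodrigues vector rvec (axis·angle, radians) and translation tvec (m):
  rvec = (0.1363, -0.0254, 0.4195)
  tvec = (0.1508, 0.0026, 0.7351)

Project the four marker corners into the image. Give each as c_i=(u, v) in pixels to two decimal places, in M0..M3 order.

Intrinsics K: fx=423.6, fy=869.8, cx=326.3, cy=233.0
Marker side s = 0.122 m; corners in marker frame (Z=0):
  M0 = (-0.0610, +0.0610, 0)
  M1 = (+0.0610, +0.0610, 0)
  M2 = (+0.0610, -0.0610, 0)
  M3 = (-0.0610, -0.0610, 0)
rvec = (0.1363, -0.0254, 0.4195), |rvec| = θ = 0.44182 rad = 25.314°
Rodrigues: sinθ=0.42758, 1−cosθ=0.09602; R = I + sinθ·[k]× + (1−cosθ)·[k]×²:
    [+0.91311 -0.40769 +0.00355]
    [+0.40428 +0.90429 -0.13715]
    [+0.05271 +0.12667 +0.99054]
t = (0.1508, 0.0026, 0.7351) m
M0: Pc = R·M0+t = (+0.07023, +0.03310, +0.73961); u = 423.6·(+0.07023)/0.73961 + 326.3 = 366.5237, v = 869.8·(+0.03310)/0.73961 + 233.0 = 271.9272
M1: Pc = R·M1+t = (+0.18163, +0.08242, +0.74604); u = 423.6·(+0.18163)/0.74604 + 326.3 = 429.4295, v = 869.8·(+0.08242)/0.74604 + 233.0 = 329.0959
M2: Pc = R·M2+t = (+0.23137, -0.02790, +0.73059); u = 423.6·(+0.23137)/0.73059 + 326.3 = 460.4492, v = 869.8·(-0.02790)/0.73059 + 233.0 = 199.7829
M3: Pc = R·M3+t = (+0.11997, -0.07722, +0.72416); u = 423.6·(+0.11997)/0.72416 + 326.3 = 396.4765, v = 869.8·(-0.07722)/0.72416 + 233.0 = 140.2459

c0=(366.52, 271.93) c1=(429.43, 329.10) c2=(460.45, 199.78) c3=(396.48, 140.25)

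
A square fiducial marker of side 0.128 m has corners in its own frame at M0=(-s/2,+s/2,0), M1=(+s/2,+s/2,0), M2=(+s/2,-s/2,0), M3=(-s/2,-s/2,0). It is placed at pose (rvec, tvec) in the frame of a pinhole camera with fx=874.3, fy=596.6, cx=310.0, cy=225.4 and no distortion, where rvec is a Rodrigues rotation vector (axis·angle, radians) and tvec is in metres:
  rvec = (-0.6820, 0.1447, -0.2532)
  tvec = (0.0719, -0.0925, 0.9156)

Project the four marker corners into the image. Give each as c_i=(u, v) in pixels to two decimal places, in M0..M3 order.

Intrinsics K: fx=874.3, fy=596.6, cx=310.0, cy=225.4
Marker side s = 0.128 m; corners in marker frame (Z=0):
  M0 = (-0.0640, +0.0640, 0)
  M1 = (+0.0640, +0.0640, 0)
  M2 = (+0.0640, -0.0640, 0)
  M3 = (-0.0640, -0.0640, 0)
rvec = (-0.6820, 0.1447, -0.2532), |rvec| = θ = 0.74174 rad = 42.498°
Rodrigues: sinθ=0.67557, 1−cosθ=0.26270; R = I + sinθ·[k]× + (1−cosθ)·[k]×²:
    [+0.95939 +0.18349 +0.21425]
    [-0.27773 +0.74729 +0.60367]
    [-0.04934 -0.63866 +0.76791]
t = (0.0719, -0.0925, 0.9156) m
M0: Pc = R·M0+t = (+0.02224, -0.02690, +0.87788); u = 874.3·(+0.02224)/0.87788 + 310.0 = 332.1517, v = 596.6·(-0.02690)/0.87788 + 225.4 = 207.1203
M1: Pc = R·M1+t = (+0.14504, -0.06245, +0.87157); u = 874.3·(+0.14504)/0.87157 + 310.0 = 455.4990, v = 596.6·(-0.06245)/0.87157 + 225.4 = 182.6534
M2: Pc = R·M2+t = (+0.12156, -0.15810, +0.95332); u = 874.3·(+0.12156)/0.95332 + 310.0 = 421.4821, v = 596.6·(-0.15810)/0.95332 + 225.4 = 126.4574
M3: Pc = R·M3+t = (-0.00124, -0.12255, +0.95963); u = 874.3·(-0.00124)/0.95963 + 310.0 = 308.8662, v = 596.6·(-0.12255)/0.95963 + 225.4 = 149.2099

c0=(332.15, 207.12) c1=(455.50, 182.65) c2=(421.48, 126.46) c3=(308.87, 149.21)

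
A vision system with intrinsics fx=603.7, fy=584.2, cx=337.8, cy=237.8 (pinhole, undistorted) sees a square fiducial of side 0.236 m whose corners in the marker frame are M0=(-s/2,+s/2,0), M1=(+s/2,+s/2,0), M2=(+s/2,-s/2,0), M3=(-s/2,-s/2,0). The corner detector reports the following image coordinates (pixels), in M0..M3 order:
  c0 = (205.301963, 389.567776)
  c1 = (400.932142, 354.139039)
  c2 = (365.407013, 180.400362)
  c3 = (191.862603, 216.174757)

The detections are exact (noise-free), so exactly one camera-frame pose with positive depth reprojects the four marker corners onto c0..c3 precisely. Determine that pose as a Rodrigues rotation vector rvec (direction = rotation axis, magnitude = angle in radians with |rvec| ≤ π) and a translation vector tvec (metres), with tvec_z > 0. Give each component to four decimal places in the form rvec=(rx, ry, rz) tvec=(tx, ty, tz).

Intrinsics K: fx=603.7, fy=584.2, cx=337.8, cy=237.8
Marker side s = 0.236 m; corners in marker frame (Z=0):
  M0 = (-0.1180, +0.1180, 0)
  M1 = (+0.1180, +0.1180, 0)
  M2 = (+0.1180, -0.1180, 0)
  M3 = (-0.1180, -0.1180, 0)
Detected image corners:
  c0 = (205.301963, 389.567776) px
  c1 = (400.932142, 354.139039) px
  c2 = (365.407013, 180.400362) px
  c3 = (191.862603, 216.174757) px
Planar DLT: solve 8×8 A·h = b for H (H[2,2]=1):
  H  [+747.59294 -40.11430 +288.97256]
  H  [-182.09868 +595.04979 +280.25729]
  H  [-0.10945 -0.49247 +1.00000]
B = K⁻¹H; ‖b₁‖=1.331278, ‖b₂‖=1.331278; λ = 2/(‖b₁‖+‖b₂‖) = 0.751158, sign → tz>0 ⇒ λ=+0.751158
r₁ = λ·B[:,0] = (+0.97620,-0.20067,-0.08222); r₂ = λ·B[:,1] = (+0.15708,+0.91569,-0.36992)
r₃ = r₁×r₂ = (+0.14952,+0.34821,+0.92542); SVD([r₁ r₂ r₃]) → R = UVᵀ:
  R  [+0.97620 +0.15708 +0.14952]
  R  [-0.20067 +0.91569 +0.34821]
  R  [-0.08222 -0.36992 +0.92542]
t = (-0.06075, +0.05459, +0.75116) m
tr R = 2.817306; θ = arccos((tr R − 1)/2) = 0.430750 rad = 24.680°
axis k = ((R−Rᵀ)₃₂, (R−Rᵀ)₁₃, (R−Rᵀ)₂₁) / (2 sinθ) = (-0.859929, +0.277494, -0.428392)
rvec = θ·k = (-0.370414, +0.119530, -0.184530)

rvec=(-0.3704, 0.1195, -0.1845) tvec=(-0.0608, 0.0546, 0.7512)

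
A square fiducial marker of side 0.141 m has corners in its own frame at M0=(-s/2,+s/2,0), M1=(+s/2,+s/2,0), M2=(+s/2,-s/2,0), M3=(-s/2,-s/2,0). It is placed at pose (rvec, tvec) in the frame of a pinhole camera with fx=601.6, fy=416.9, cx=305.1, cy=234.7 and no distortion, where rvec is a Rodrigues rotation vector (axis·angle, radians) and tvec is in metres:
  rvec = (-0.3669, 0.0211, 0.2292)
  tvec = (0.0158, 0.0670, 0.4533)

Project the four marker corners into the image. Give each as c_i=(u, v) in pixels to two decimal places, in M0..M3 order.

c0=(209.47, 346.08) c1=(402.33, 378.63) c2=(432.56, 250.87) c3=(259.05, 223.99)

Intrinsics K: fx=601.6, fy=416.9, cx=305.1, cy=234.7
Marker side s = 0.141 m; corners in marker frame (Z=0):
  M0 = (-0.0705, +0.0705, 0)
  M1 = (+0.0705, +0.0705, 0)
  M2 = (+0.0705, -0.0705, 0)
  M3 = (-0.0705, -0.0705, 0)
rvec = (-0.3669, 0.0211, 0.2292), |rvec| = θ = 0.43312 rad = 24.816°
Rodrigues: sinθ=0.41971, 1−cosθ=0.09234; R = I + sinθ·[k]× + (1−cosθ)·[k]×²:
    [+0.97392 -0.22591 -0.02095]
    [+0.21829 +0.90788 +0.35792]
    [-0.06184 -0.35316 +0.93352]
t = (0.0158, 0.0670, 0.4533) m
M0: Pc = R·M0+t = (-0.06879, +0.11562, +0.43276); u = 601.6·(-0.06879)/0.43276 + 305.1 = 209.4747, v = 416.9·(+0.11562)/0.43276 + 234.7 = 346.0783
M1: Pc = R·M1+t = (+0.06853, +0.14639, +0.42404); u = 601.6·(+0.06853)/0.42404 + 305.1 = 402.3320, v = 416.9·(+0.14639)/0.42404 + 234.7 = 378.6290
M2: Pc = R·M2+t = (+0.10039, +0.01838, +0.47384); u = 601.6·(+0.10039)/0.47384 + 305.1 = 432.5563, v = 416.9·(+0.01838)/0.47384 + 234.7 = 250.8749
M3: Pc = R·M3+t = (-0.03693, -0.01239, +0.48256); u = 601.6·(-0.03693)/0.48256 + 305.1 = 259.0537, v = 416.9·(-0.01239)/0.48256 + 234.7 = 223.9915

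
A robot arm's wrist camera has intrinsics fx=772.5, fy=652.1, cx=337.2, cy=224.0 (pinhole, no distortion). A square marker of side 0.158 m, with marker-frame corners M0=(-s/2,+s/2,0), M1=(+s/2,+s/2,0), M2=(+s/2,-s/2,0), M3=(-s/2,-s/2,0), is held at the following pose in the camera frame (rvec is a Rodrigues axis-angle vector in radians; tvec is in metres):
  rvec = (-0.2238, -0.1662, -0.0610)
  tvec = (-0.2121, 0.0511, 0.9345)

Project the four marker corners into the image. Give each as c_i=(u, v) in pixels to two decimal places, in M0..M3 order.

Intrinsics K: fx=772.5, fy=652.1, cx=337.2, cy=224.0
Marker side s = 0.158 m; corners in marker frame (Z=0):
  M0 = (-0.0790, +0.0790, 0)
  M1 = (+0.0790, +0.0790, 0)
  M2 = (+0.0790, -0.0790, 0)
  M3 = (-0.0790, -0.0790, 0)
rvec = (-0.2238, -0.1662, -0.0610), |rvec| = θ = 0.28536 rad = 16.350°
Rodrigues: sinθ=0.28150, 1−cosθ=0.04044; R = I + sinθ·[k]× + (1−cosθ)·[k]×²:
    [+0.98443 +0.07865 -0.15717]
    [-0.04170 +0.97328 +0.22581]
    [+0.17073 -0.21574 +0.96141]
t = (-0.2121, 0.0511, 0.9345) m
M0: Pc = R·M0+t = (-0.28366, +0.13128, +0.90397); u = 772.5·(-0.28366)/0.90397 + 337.2 = 94.7965, v = 652.1·(+0.13128)/0.90397 + 224.0 = 318.7046
M1: Pc = R·M1+t = (-0.12812, +0.12469, +0.93094); u = 772.5·(-0.12812)/0.93094 + 337.2 = 230.8886, v = 652.1·(+0.12469)/0.93094 + 224.0 = 311.3449
M2: Pc = R·M2+t = (-0.14054, -0.02908, +0.96503); u = 772.5·(-0.14054)/0.96503 + 337.2 = 224.6966, v = 652.1·(-0.02908)/0.96503 + 224.0 = 204.3474
M3: Pc = R·M3+t = (-0.29608, -0.02249, +0.93806); u = 772.5·(-0.29608)/0.93806 + 337.2 = 93.3717, v = 652.1·(-0.02249)/0.93806 + 224.0 = 208.3628

c0=(94.80, 318.70) c1=(230.89, 311.34) c2=(224.70, 204.35) c3=(93.37, 208.36)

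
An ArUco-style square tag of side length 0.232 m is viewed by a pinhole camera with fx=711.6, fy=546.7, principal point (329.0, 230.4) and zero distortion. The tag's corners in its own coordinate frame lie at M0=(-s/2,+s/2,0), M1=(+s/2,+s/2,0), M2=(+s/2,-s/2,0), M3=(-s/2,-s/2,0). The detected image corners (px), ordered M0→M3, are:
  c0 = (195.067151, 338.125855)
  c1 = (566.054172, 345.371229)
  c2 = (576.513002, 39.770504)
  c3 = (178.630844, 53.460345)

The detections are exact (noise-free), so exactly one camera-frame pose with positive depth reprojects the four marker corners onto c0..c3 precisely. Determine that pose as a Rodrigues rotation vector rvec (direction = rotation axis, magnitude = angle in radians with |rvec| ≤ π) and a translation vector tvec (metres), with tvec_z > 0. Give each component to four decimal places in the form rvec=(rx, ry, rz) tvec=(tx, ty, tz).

rvec=(0.1321, 0.1302, -0.0097) tvec=(0.0262, -0.0244, 0.4302)

Intrinsics K: fx=711.6, fy=546.7, cx=329.0, cy=230.4
Marker side s = 0.232 m; corners in marker frame (Z=0):
  M0 = (-0.1160, +0.1160, 0)
  M1 = (+0.1160, +0.1160, 0)
  M2 = (+0.1160, -0.1160, 0)
  M3 = (-0.1160, -0.1160, 0)
Detected image corners:
  c0 = (195.067151, 338.125855) px
  c1 = (566.054172, 345.371229) px
  c2 = (576.513002, 39.770504) px
  c3 = (178.630844, 53.460345) px
Planar DLT: solve 8×8 A·h = b for H (H[2,2]=1):
  H  [+1540.35914 +130.11577 +372.37551]
  H  [-71.02590 +1329.55530 +199.44065]
  H  [-0.30244 +0.30390 +1.00000]
B = K⁻¹H; ‖b₁‖=2.324232, ‖b₂‖=2.324232; λ = 2/(‖b₁‖+‖b₂‖) = 0.430250, sign → tz>0 ⇒ λ=+0.430250
r₁ = λ·B[:,0] = (+0.99150,-0.00106,-0.13012); r₂ = λ·B[:,1] = (+0.01822,+0.99125,+0.13075)
r₃ = r₁×r₂ = (+0.12885,-0.13201,+0.98284); SVD([r₁ r₂ r₃]) → R = UVᵀ:
  R  [+0.99150 +0.01822 +0.12885]
  R  [-0.00106 +0.99125 -0.13201]
  R  [-0.13012 +0.13075 +0.98284]
t = (+0.02623, -0.02436, +0.43025) m
tr R = 2.965583; θ = arccos((tr R − 1)/2) = 0.185785 rad = 10.645°
axis k = ((R−Rᵀ)₃₂, (R−Rᵀ)₁₃, (R−Rᵀ)₂₁) / (2 sinθ) = (+0.711267, +0.700982, -0.052178)
rvec = θ·k = (+0.132143, +0.130232, -0.009694)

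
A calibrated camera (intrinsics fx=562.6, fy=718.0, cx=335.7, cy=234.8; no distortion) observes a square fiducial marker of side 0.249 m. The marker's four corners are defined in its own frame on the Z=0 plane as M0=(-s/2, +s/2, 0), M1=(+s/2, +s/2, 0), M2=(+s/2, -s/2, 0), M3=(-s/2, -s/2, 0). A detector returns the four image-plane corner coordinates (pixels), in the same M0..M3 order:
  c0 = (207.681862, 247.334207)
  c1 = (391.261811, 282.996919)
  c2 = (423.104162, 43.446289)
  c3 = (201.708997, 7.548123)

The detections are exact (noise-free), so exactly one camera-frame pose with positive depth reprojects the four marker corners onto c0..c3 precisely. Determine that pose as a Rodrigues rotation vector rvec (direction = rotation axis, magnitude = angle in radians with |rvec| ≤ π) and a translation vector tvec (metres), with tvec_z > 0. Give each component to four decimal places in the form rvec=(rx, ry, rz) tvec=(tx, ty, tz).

Intrinsics K: fx=562.6, fy=718.0, cx=335.7, cy=234.8
Marker side s = 0.249 m; corners in marker frame (Z=0):
  M0 = (-0.1245, +0.1245, 0)
  M1 = (+0.1245, +0.1245, 0)
  M2 = (+0.1245, -0.1245, 0)
  M3 = (-0.1245, -0.1245, 0)
Detected image corners:
  c0 = (207.681862, 247.334207) px
  c1 = (391.261811, 282.996919) px
  c2 = (423.104162, 43.446289) px
  c3 = (201.708997, 7.548123) px
Planar DLT: solve 8×8 A·h = b for H (H[2,2]=1):
  H  [+773.44026 +176.43207 +303.99203]
  H  [+128.10166 +1070.53688 +156.18078]
  H  [-0.10700 +0.74318 +1.00000]
B = K⁻¹H; ‖b₁‖=1.458283, ‖b₂‖=1.458283; λ = 2/(‖b₁‖+‖b₂‖) = 0.685738, sign → tz>0 ⇒ λ=+0.685738
r₁ = λ·B[:,0] = (+0.98651,+0.14634,-0.07338); r₂ = λ·B[:,1] = (-0.08904,+0.85578,+0.50963)
r₃ = r₁×r₂ = (+0.13737,-0.49622,+0.85726); SVD([r₁ r₂ r₃]) → R = UVᵀ:
  R  [+0.98651 -0.08904 +0.13737]
  R  [+0.14634 +0.85578 -0.49622]
  R  [-0.07338 +0.50963 +0.85726]
t = (-0.03865, -0.07509, +0.68574) m
tr R = 2.699548; θ = arccos((tr R − 1)/2) = 0.555240 rad = 31.813°
axis k = ((R−Rᵀ)₃₂, (R−Rᵀ)₁₃, (R−Rᵀ)₂₁) / (2 sinθ) = (+0.954042, +0.199897, +0.223261)
rvec = θ·k = (+0.529722, +0.110991, +0.123964)

rvec=(0.5297, 0.1110, 0.1240) tvec=(-0.0386, -0.0751, 0.6857)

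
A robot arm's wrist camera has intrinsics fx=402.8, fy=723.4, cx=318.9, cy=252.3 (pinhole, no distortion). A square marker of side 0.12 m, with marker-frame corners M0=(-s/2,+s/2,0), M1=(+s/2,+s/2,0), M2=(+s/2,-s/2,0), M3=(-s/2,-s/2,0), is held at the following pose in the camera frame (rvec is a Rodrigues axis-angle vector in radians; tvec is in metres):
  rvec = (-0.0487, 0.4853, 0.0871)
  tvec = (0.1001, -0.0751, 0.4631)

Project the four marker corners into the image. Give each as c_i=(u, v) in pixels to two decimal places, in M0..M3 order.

Intrinsics K: fx=402.8, fy=723.4, cx=318.9, cy=252.3
Marker side s = 0.12 m; corners in marker frame (Z=0):
  M0 = (-0.0600, +0.0600, 0)
  M1 = (+0.0600, +0.0600, 0)
  M2 = (+0.0600, -0.0600, 0)
  M3 = (-0.0600, -0.0600, 0)
rvec = (-0.0487, 0.4853, 0.0871), |rvec| = θ = 0.49545 rad = 28.387°
Rodrigues: sinθ=0.47543, 1−cosθ=0.12025; R = I + sinθ·[k]× + (1−cosθ)·[k]×²:
    [+0.88091 -0.09516 +0.46361]
    [+0.07200 +0.99512 +0.06744]
    [-0.46777 -0.02603 +0.88347]
t = (0.1001, -0.0751, 0.4631) m
M0: Pc = R·M0+t = (+0.04154, -0.01971, +0.48960); u = 402.8·(+0.04154)/0.48960 + 318.9 = 353.0716, v = 723.4·(-0.01971)/0.48960 + 252.3 = 223.1739
M1: Pc = R·M1+t = (+0.14725, -0.01107, +0.43347); u = 402.8·(+0.14725)/0.43347 + 318.9 = 455.7264, v = 723.4·(-0.01107)/0.43347 + 252.3 = 233.8216
M2: Pc = R·M2+t = (+0.15866, -0.13049, +0.43660); u = 402.8·(+0.15866)/0.43660 + 318.9 = 465.2826, v = 723.4·(-0.13049)/0.43660 + 252.3 = 36.0944
M3: Pc = R·M3+t = (+0.05295, -0.13913, +0.49273); u = 402.8·(+0.05295)/0.49273 + 318.9 = 362.1898, v = 723.4·(-0.13913)/0.49273 + 252.3 = 48.0394

c0=(353.07, 223.17) c1=(455.73, 233.82) c2=(465.28, 36.09) c3=(362.19, 48.04)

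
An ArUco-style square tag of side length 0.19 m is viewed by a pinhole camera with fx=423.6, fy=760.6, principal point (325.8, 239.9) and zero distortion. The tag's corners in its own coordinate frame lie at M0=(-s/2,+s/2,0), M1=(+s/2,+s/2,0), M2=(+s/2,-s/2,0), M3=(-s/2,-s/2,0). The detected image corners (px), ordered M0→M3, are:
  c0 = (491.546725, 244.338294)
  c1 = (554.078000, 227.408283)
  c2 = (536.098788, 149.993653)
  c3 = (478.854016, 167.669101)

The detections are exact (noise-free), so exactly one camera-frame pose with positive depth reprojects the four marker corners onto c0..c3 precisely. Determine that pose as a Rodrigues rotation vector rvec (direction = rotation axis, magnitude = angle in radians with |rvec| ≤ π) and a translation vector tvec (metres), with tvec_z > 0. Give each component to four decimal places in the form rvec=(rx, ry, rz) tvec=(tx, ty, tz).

rvec=(-0.6503, 0.2567, -0.0859) tvec=(0.6345, -0.0824, 1.4249)

Intrinsics K: fx=423.6, fy=760.6, cx=325.8, cy=239.9
Marker side s = 0.19 m; corners in marker frame (Z=0):
  M0 = (-0.0950, +0.0950, 0)
  M1 = (+0.0950, +0.0950, 0)
  M2 = (+0.0950, -0.0950, 0)
  M3 = (-0.0950, -0.0950, 0)
Detected image corners:
  c0 = (491.546725, 244.338294) px
  c1 = (554.078000, 227.408283) px
  c2 = (536.098788, 149.993653) px
  c3 = (478.854016, 167.669101) px
Planar DLT: solve 8×8 A·h = b for H (H[2,2]=1):
  H  [+239.00045 -139.44368 +514.41567]
  H  [-120.12255 +321.18749 +195.91041]
  H  [-0.14682 -0.42700 +1.00000]
B = K⁻¹H; ‖b₁‖=0.701806, ‖b₂‖=0.701806; λ = 2/(‖b₁‖+‖b₂‖) = 1.424894, sign → tz>0 ⇒ λ=+1.424894
r₁ = λ·B[:,0] = (+0.96485,-0.15905,-0.20921); r₂ = λ·B[:,1] = (-0.00110,+0.79361,-0.60843)
r₃ = r₁×r₂ = (+0.26280,+0.58727,+0.76554); SVD([r₁ r₂ r₃]) → R = UVᵀ:
  R  [+0.96485 -0.00110 +0.26280]
  R  [-0.15905 +0.79361 +0.58727]
  R  [-0.20921 -0.60843 +0.76554]
t = (+0.63446, -0.08241, +1.42489) m
tr R = 2.523999; θ = arccos((tr R − 1)/2) = 0.704401 rad = 40.359°
axis k = ((R−Rᵀ)₃₂, (R−Rᵀ)₁₃, (R−Rᵀ)₂₁) / (2 sinθ) = (-0.923207, +0.364441, -0.121951)
rvec = θ·k = (-0.650308, +0.256713, -0.085903)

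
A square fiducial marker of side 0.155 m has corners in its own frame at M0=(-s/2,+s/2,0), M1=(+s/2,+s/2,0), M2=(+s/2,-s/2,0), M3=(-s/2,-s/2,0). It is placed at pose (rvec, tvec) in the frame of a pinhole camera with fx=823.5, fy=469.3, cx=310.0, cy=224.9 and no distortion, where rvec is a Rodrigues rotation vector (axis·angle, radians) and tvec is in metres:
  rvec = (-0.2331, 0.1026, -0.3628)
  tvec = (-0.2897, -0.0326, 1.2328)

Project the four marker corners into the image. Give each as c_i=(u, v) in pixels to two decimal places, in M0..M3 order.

Intrinsics K: fx=823.5, fy=469.3, cx=310.0, cy=224.9
Marker side s = 0.155 m; corners in marker frame (Z=0):
  M0 = (-0.0775, +0.0775, 0)
  M1 = (+0.0775, +0.0775, 0)
  M2 = (+0.0775, -0.0775, 0)
  M3 = (-0.0775, -0.0775, 0)
rvec = (-0.2331, 0.1026, -0.3628), |rvec| = θ = 0.44327 rad = 25.397°
Rodrigues: sinθ=0.42889, 1−cosθ=0.09664; R = I + sinθ·[k]× + (1−cosθ)·[k]×²:
    [+0.93008 +0.33927 +0.14087]
    [-0.36280 +0.90853 +0.20723]
    [-0.05768 -0.24385 +0.96810]
t = (-0.2897, -0.0326, 1.2328) m
M0: Pc = R·M0+t = (-0.33549, +0.06593, +1.21837); u = 823.5·(-0.33549)/1.21837 + 310.0 = 83.2431, v = 469.3·(+0.06593)/1.21837 + 224.9 = 250.2946
M1: Pc = R·M1+t = (-0.19133, +0.00969, +1.20943); u = 823.5·(-0.19133)/1.20943 + 310.0 = 179.7270, v = 469.3·(+0.00969)/1.20943 + 224.9 = 228.6617
M2: Pc = R·M2+t = (-0.24391, -0.13113, +1.24723); u = 823.5·(-0.24391)/1.24723 + 310.0 = 148.9535, v = 469.3·(-0.13113)/1.24723 + 224.9 = 175.5598
M3: Pc = R·M3+t = (-0.38807, -0.07489, +1.25617); u = 823.5·(-0.38807)/1.25617 + 310.0 = 55.5917, v = 469.3·(-0.07489)/1.25617 + 224.9 = 196.9197

c0=(83.24, 250.29) c1=(179.73, 228.66) c2=(148.95, 175.56) c3=(55.59, 196.92)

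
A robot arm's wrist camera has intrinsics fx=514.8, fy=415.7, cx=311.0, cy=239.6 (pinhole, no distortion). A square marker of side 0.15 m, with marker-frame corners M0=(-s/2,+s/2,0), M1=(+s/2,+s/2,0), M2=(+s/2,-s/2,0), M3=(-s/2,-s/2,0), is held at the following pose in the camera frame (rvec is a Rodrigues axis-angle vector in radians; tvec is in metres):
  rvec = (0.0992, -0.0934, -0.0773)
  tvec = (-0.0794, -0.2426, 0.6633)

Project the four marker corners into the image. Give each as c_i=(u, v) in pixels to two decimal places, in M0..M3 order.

c0=(195.98, 138.18) c1=(311.36, 132.67) c2=(302.93, 36.79) c3=(184.64, 40.45)

Intrinsics K: fx=514.8, fy=415.7, cx=311.0, cy=239.6
Marker side s = 0.15 m; corners in marker frame (Z=0):
  M0 = (-0.0750, +0.0750, 0)
  M1 = (+0.0750, +0.0750, 0)
  M2 = (+0.0750, -0.0750, 0)
  M3 = (-0.0750, -0.0750, 0)
rvec = (0.0992, -0.0934, -0.0773), |rvec| = θ = 0.15665 rad = 8.975°
Rodrigues: sinθ=0.15601, 1−cosθ=0.01224; R = I + sinθ·[k]× + (1−cosθ)·[k]×²:
    [+0.99267 +0.07236 -0.09684]
    [-0.08161 +0.99211 -0.09519]
    [+0.08919 +0.10240 +0.99074]
t = (-0.0794, -0.2426, 0.6633) m
M0: Pc = R·M0+t = (-0.14842, -0.16207, +0.66429); u = 514.8·(-0.14842)/0.66429 + 311.0 = 195.9779, v = 415.7·(-0.16207)/0.66429 + 239.6 = 138.1789
M1: Pc = R·M1+t = (+0.00048, -0.17431, +0.67767); u = 514.8·(+0.00048)/0.67767 + 311.0 = 311.3624, v = 415.7·(-0.17431)/0.67767 + 239.6 = 132.6722
M2: Pc = R·M2+t = (-0.01038, -0.32313, +0.66231); u = 514.8·(-0.01038)/0.66231 + 311.0 = 302.9340, v = 415.7·(-0.32313)/0.66231 + 239.6 = 36.7876
M3: Pc = R·M3+t = (-0.15928, -0.31089, +0.64893); u = 514.8·(-0.15928)/0.64893 + 311.0 = 184.6448, v = 415.7·(-0.31089)/0.64893 + 239.6 = 40.4479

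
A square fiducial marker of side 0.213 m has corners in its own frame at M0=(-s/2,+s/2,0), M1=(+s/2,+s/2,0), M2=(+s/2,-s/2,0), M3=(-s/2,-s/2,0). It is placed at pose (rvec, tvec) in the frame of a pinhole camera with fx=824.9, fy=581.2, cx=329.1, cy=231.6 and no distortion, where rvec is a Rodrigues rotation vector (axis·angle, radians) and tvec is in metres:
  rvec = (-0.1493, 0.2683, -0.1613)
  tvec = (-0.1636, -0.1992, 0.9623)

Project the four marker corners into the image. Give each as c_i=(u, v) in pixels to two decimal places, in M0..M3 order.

Intrinsics K: fx=824.9, fy=581.2, cx=329.1, cy=231.6
Marker side s = 0.213 m; corners in marker frame (Z=0):
  M0 = (-0.1065, +0.1065, 0)
  M1 = (+0.1065, +0.1065, 0)
  M2 = (+0.1065, -0.1065, 0)
  M3 = (-0.1065, -0.1065, 0)
rvec = (-0.1493, 0.2683, -0.1613), |rvec| = θ = 0.34683 rad = 19.872°
Rodrigues: sinθ=0.33992, 1−cosθ=0.05955; R = I + sinθ·[k]× + (1−cosθ)·[k]×²:
    [+0.95149 +0.13826 +0.27487]
    [-0.17791 +0.97609 +0.12490]
    [-0.25103 -0.16775 +0.95333]
t = (-0.1636, -0.1992, 0.9623) m
M0: Pc = R·M0+t = (-0.25021, -0.07630, +0.97117); u = 824.9·(-0.25021)/0.97117 + 329.1 = 116.5754, v = 581.2·(-0.07630)/0.97117 + 231.6 = 185.9387
M1: Pc = R·M1+t = (-0.04754, -0.11419, +0.91770); u = 824.9·(-0.04754)/0.91770 + 329.1 = 286.3654, v = 581.2·(-0.11419)/0.91770 + 231.6 = 159.2780
M2: Pc = R·M2+t = (-0.07699, -0.32210, +0.95343); u = 824.9·(-0.07699)/0.95343 + 329.1 = 262.4881, v = 581.2·(-0.32210)/0.95343 + 231.6 = 35.2509
M3: Pc = R·M3+t = (-0.27966, -0.28421, +1.00690); u = 824.9·(-0.27966)/1.00690 + 329.1 = 99.9911, v = 581.2·(-0.28421)/1.00690 + 231.6 = 67.5517

c0=(116.58, 185.94) c1=(286.37, 159.28) c2=(262.49, 35.25) c3=(99.99, 67.55)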